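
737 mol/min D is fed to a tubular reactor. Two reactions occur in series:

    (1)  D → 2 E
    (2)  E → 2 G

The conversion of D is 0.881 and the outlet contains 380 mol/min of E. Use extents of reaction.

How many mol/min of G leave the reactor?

1840 mol/min

Conversion of D: D consumed = 1ξ₁ = 0.881 × 737 → ξ₁ = 649.3 mol/min.
E balance: n_E = 0 + 2ξ₁ − 1ξ₂ = 380 → ξ₂ = (2·649.3 − 380)/1 = 918.6 mol/min.
Outlet amounts (n = n₀ + Σ ν·ξ):
  D: 737 − 1(649.3) = 87.7
  E: 0 + 2(649.3) − 1(918.6) = 380
  G: 0 + 2(918.6) = 1837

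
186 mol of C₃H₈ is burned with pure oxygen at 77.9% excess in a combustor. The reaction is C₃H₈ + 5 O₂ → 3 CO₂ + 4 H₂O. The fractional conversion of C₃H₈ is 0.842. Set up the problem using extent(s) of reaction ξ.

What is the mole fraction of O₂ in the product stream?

0.436

Stoichiometric O₂ = 5 × 186 = 930 mol; O₂ fed = 930 × 1.779 = 1654 mol.
Fuel reacted = 0.842 × 186 → ξ = 156.6 mol.
Outlet (n = n₀ + ν ξ):
  C₃H₈: 186 − 1(156.6) = 29.39
  O₂: 1654 − 5(156.6) = 871.4
  CO₂: 0 + 3(156.6) = 469.8
  H₂O: 0 + 4(156.6) = 626.4
Total out = 1997 mol; y_O₂ = 871.4 / 1997 = 0.4363.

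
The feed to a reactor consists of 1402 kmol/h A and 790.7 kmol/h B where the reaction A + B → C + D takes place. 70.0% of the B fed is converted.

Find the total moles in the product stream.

2190 kmol/h

B reacted = 0.7 × 790.7 = 553.5 kmol/h; ν_B = −1, so ξ = 553.5/1 = 553.5 kmol/h.
Outlet amounts (n = n₀ + ν ξ):
  A: 1402 − 1(553.5) = 848.5
  B: 790.7 − 1(553.5) = 237.2
  C: 0 + 1(553.5) = 553.5
  D: 0 + 1(553.5) = 553.5
Total out = 848.5 + 237.2 + 553.5 + 553.5 = 2193 kmol/h.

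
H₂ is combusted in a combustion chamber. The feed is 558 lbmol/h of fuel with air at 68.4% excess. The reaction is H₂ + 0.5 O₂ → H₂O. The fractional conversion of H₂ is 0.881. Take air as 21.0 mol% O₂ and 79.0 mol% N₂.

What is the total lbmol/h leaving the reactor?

Stoichiometric O₂ = 0.5 × 558 = 279 lbmol/h; O₂ fed = 279 × 1.684 = 469.8 lbmol/h.
N₂ fed = 469.8 × 79/21 = 1767 lbmol/h.
Fuel reacted = 0.881 × 558 → ξ = 491.6 lbmol/h.
Outlet (n = n₀ + ν ξ):
  H₂: 558 − 1(491.6) = 66.4
  O₂: 469.8 − 0.5(491.6) = 224
  N₂: 1767 (inert)
  H₂O: 0 + 1(491.6) = 491.6
Total out = 66.4 + 224 + 1767 + 491.6 = 2550 lbmol/h.

2550 lbmol/h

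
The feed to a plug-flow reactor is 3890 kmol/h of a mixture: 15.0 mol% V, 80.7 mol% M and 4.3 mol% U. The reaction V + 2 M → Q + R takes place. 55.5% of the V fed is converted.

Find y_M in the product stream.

0.699

V reacted = 0.555 × 583.5 = 323.8 kmol/h; ν_V = −1, so ξ = 323.8/1 = 323.8 kmol/h.
Outlet amounts (n = n₀ + ν ξ):
  V: 583.5 − 1(323.8) = 259.7
  M: 3139 − 2(323.8) = 2492
  Q: 0 + 1(323.8) = 323.8
  R: 0 + 1(323.8) = 323.8
  U: 167.3 (inert)
Total out = 3566 kmol/h; y_M = 2492 / 3566 = 0.6987.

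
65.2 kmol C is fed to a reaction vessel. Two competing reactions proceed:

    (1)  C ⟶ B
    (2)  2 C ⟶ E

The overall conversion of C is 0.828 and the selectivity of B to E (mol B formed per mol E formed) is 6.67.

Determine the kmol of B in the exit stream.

Conversion of C: C consumed = 0.828 × 65.2 = 53.99 kmol = 1ξ₁ + 2ξ₂.
Selectivity: 1ξ₁ / (1ξ₂) = 6.67 → ξ₁ = 6.67 ξ₂.
Substitute: (1·6.67 + 2) ξ₂ = 53.99 → ξ₂ = 6.227 kmol, ξ₁ = 41.53 kmol.
Outlet amounts (n = n₀ + Σ ν·ξ):
  C: 65.2 − 1(41.53) − 2(6.227) = 11.21
  B: 0 + 1(41.53) = 41.53
  E: 0 + 1(6.227) = 6.227

41.5 kmol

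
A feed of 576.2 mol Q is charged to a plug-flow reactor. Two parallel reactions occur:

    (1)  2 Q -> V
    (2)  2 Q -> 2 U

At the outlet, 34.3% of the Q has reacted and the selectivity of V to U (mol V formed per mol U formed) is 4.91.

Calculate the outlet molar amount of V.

Conversion of Q: Q consumed = 0.343 × 576.2 = 197.6 mol = 2ξ₁ + 2ξ₂.
Selectivity: 1ξ₁ / (2ξ₂) = 4.91 → ξ₁ = 9.82 ξ₂.
Substitute: (2·9.82 + 2) ξ₂ = 197.6 → ξ₂ = 9.133 mol, ξ₁ = 89.69 mol.
Outlet amounts (n = n₀ + Σ ν·ξ):
  Q: 576.2 − 2(89.69) − 2(9.133) = 378.6
  V: 0 + 1(89.69) = 89.69
  U: 0 + 2(9.133) = 18.27

89.7 mol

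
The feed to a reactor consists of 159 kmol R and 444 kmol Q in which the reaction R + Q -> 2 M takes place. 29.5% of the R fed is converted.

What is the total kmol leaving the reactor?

R reacted = 0.295 × 159 = 46.9 kmol; ν_R = −1, so ξ = 46.9/1 = 46.9 kmol.
Outlet amounts (n = n₀ + ν ξ):
  R: 159 − 1(46.9) = 112.1
  Q: 444 − 1(46.9) = 397.1
  M: 0 + 2(46.9) = 93.81
Total out = 112.1 + 397.1 + 93.81 = 603 kmol.

603 kmol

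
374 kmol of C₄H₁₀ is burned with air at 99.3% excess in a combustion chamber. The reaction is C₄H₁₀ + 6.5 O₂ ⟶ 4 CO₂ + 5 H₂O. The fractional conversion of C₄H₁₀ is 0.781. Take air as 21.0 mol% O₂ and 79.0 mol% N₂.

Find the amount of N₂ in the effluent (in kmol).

Stoichiometric O₂ = 6.5 × 374 = 2431 kmol; O₂ fed = 2431 × 1.993 = 4845 kmol.
N₂ fed = 4845 × 79/21 = 18230 kmol.
Fuel reacted = 0.781 × 374 → ξ = 292.1 kmol.
Outlet (n = n₀ + ν ξ):
  C₄H₁₀: 374 − 1(292.1) = 81.91
  O₂: 4845 − 6.5(292.1) = 2946
  N₂: 18230 (inert)
  CO₂: 0 + 4(292.1) = 1168
  H₂O: 0 + 5(292.1) = 1460

18200 kmol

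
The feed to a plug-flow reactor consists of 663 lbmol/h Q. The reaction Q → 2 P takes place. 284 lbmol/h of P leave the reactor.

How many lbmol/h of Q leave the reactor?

For P: n = n₀ + 2ξ → 284 = 0 + 2ξ, giving ξ = 142 lbmol/h.
Outlet amounts (n = n₀ + ν ξ):
  Q: 663 − 1(142) = 521
  P: 0 + 2(142) = 284

521 lbmol/h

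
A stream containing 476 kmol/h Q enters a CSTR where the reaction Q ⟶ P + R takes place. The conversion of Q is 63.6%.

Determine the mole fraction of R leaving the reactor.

Q reacted = 0.636 × 476 = 302.7 kmol/h; ν_Q = −1, so ξ = 302.7/1 = 302.7 kmol/h.
Outlet amounts (n = n₀ + ν ξ):
  Q: 476 − 1(302.7) = 173.3
  P: 0 + 1(302.7) = 302.7
  R: 0 + 1(302.7) = 302.7
Total out = 778.7 kmol/h; y_R = 302.7 / 778.7 = 0.3888.

0.389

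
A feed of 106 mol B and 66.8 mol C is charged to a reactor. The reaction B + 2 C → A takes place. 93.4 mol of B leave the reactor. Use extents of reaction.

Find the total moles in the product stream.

For B: n = n₀ − 1ξ → 93.4 = 106 − 1ξ, giving ξ = 12.6 mol.
Outlet amounts (n = n₀ + ν ξ):
  B: 106 − 1(12.6) = 93.4
  C: 66.8 − 2(12.6) = 41.6
  A: 0 + 1(12.6) = 12.6
Total out = 93.4 + 41.6 + 12.6 = 147.6 mol.

148 mol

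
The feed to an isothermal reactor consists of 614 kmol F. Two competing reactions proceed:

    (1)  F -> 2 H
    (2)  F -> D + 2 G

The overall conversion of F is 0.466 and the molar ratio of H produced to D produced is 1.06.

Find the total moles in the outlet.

1090 kmol

Conversion of F: F consumed = 0.466 × 614 = 286.1 kmol = 1ξ₁ + 1ξ₂.
Selectivity: 2ξ₁ / (1ξ₂) = 1.06 → ξ₁ = 0.53 ξ₂.
Substitute: (1·0.53 + 1) ξ₂ = 286.1 → ξ₂ = 187 kmol, ξ₁ = 99.11 kmol.
Outlet amounts (n = n₀ + Σ ν·ξ):
  F: 614 − 1(99.11) − 1(187) = 327.9
  H: 0 + 2(99.11) = 198.2
  D: 0 + 1(187) = 187
  G: 0 + 2(187) = 374
Total out = 327.9 + 198.2 + 187 + 374 = 1087 kmol.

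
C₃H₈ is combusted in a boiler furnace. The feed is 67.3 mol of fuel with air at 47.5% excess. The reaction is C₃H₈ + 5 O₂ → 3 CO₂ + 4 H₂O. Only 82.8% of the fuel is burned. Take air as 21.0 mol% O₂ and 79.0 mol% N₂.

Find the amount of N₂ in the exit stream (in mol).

Stoichiometric O₂ = 5 × 67.3 = 336.5 mol; O₂ fed = 336.5 × 1.475 = 496.3 mol.
N₂ fed = 496.3 × 79/21 = 1867 mol.
Fuel reacted = 0.828 × 67.3 → ξ = 55.72 mol.
Outlet (n = n₀ + ν ξ):
  C₃H₈: 67.3 − 1(55.72) = 11.58
  O₂: 496.3 − 5(55.72) = 217.7
  N₂: 1867 (inert)
  CO₂: 0 + 3(55.72) = 167.2
  H₂O: 0 + 4(55.72) = 222.9

1870 mol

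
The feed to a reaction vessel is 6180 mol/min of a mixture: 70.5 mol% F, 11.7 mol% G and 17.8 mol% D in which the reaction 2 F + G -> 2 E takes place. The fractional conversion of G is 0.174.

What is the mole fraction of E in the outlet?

0.0416

G reacted = 0.174 × 723.1 = 125.8 mol/min; ν_G = −1, so ξ = 125.8/1 = 125.8 mol/min.
Outlet amounts (n = n₀ + ν ξ):
  F: 4357 − 2(125.8) = 4105
  G: 723.1 − 1(125.8) = 597.2
  E: 0 + 2(125.8) = 251.6
  D: 1100 (inert)
Total out = 6054 mol/min; y_E = 251.6 / 6054 = 0.04156.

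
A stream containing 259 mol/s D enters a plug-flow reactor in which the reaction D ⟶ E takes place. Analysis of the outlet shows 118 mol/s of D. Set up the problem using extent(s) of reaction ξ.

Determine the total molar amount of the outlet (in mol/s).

259 mol/s

For D: n = n₀ − 1ξ → 118 = 259 − 1ξ, giving ξ = 141 mol/s.
Outlet amounts (n = n₀ + ν ξ):
  D: 259 − 1(141) = 118
  E: 0 + 1(141) = 141
Total out = 118 + 141 = 259 mol/s.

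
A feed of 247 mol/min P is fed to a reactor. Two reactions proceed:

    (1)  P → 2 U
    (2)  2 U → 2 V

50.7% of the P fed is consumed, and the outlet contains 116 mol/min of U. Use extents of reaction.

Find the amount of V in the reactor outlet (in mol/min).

134 mol/min

Conversion of P: P consumed = 1ξ₁ = 0.507 × 247 → ξ₁ = 125.2 mol/min.
U balance: n_U = 0 + 2ξ₁ − 2ξ₂ = 116 → ξ₂ = (2·125.2 − 116)/2 = 67.23 mol/min.
Outlet amounts (n = n₀ + Σ ν·ξ):
  P: 247 − 1(125.2) = 121.8
  U: 0 + 2(125.2) − 2(67.23) = 116
  V: 0 + 2(67.23) = 134.5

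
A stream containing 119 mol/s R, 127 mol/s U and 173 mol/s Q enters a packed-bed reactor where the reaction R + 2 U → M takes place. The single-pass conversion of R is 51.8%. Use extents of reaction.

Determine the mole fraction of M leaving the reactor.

0.208

R reacted = 0.518 × 119 = 61.64 mol/s; ν_R = −1, so ξ = 61.64/1 = 61.64 mol/s.
Outlet amounts (n = n₀ + ν ξ):
  R: 119 − 1(61.64) = 57.36
  U: 127 − 2(61.64) = 3.716
  M: 0 + 1(61.64) = 61.64
  Q: 173 (inert)
Total out = 295.7 mol/s; y_M = 61.64 / 295.7 = 0.2084.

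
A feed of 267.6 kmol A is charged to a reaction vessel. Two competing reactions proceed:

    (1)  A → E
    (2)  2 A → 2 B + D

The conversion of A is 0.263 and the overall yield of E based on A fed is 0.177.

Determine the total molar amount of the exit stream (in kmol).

Yield of E: 1ξ₁ / 267.6 = 0.177 → ξ₁ = 47.37 kmol.
Conversion of A: 1ξ₁ + 2ξ₂ = 0.263 × 267.6 = 70.38 → ξ₂ = 11.51 kmol.
Outlet amounts (n = n₀ + Σ ν·ξ):
  A: 267.6 − 1(47.37) − 2(11.51) = 197.2
  E: 0 + 1(47.37) = 47.37
  B: 0 + 2(11.51) = 23.01
  D: 0 + 1(11.51) = 11.51
Total out = 197.2 + 47.37 + 23.01 + 11.51 = 279.1 kmol.

279 kmol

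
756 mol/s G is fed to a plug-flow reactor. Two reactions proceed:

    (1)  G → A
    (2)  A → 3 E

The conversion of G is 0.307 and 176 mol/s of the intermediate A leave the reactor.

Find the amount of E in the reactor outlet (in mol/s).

168 mol/s

Conversion of G: G consumed = 1ξ₁ = 0.307 × 756 → ξ₁ = 232.1 mol/s.
A balance: n_A = 0 + 1ξ₁ − 1ξ₂ = 176 → ξ₂ = (1·232.1 − 176)/1 = 56.09 mol/s.
Outlet amounts (n = n₀ + Σ ν·ξ):
  G: 756 − 1(232.1) = 523.9
  A: 0 + 1(232.1) − 1(56.09) = 176
  E: 0 + 3(56.09) = 168.3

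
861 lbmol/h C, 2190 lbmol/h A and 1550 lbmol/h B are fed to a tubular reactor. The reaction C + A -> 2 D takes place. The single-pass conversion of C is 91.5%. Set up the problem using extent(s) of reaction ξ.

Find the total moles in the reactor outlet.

C reacted = 0.915 × 861 = 787.8 lbmol/h; ν_C = −1, so ξ = 787.8/1 = 787.8 lbmol/h.
Outlet amounts (n = n₀ + ν ξ):
  C: 861 − 1(787.8) = 73.18
  A: 2190 − 1(787.8) = 1402
  D: 0 + 2(787.8) = 1576
  B: 1550 (inert)
Total out = 73.18 + 1402 + 1576 + 1550 = 4601 lbmol/h.

4600 lbmol/h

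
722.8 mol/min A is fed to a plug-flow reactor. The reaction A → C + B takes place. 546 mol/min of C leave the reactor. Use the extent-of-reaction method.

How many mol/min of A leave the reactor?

177 mol/min

For C: n = n₀ + 1ξ → 546 = 0 + 1ξ, giving ξ = 546 mol/min.
Outlet amounts (n = n₀ + ν ξ):
  A: 722.8 − 1(546) = 176.8
  C: 0 + 1(546) = 546
  B: 0 + 1(546) = 546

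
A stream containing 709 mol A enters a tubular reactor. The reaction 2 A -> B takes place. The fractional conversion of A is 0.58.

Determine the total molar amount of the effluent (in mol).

A reacted = 0.58 × 709 = 411.2 mol; ν_A = −2, so ξ = 411.2/2 = 205.6 mol.
Outlet amounts (n = n₀ + ν ξ):
  A: 709 − 2(205.6) = 297.8
  B: 0 + 1(205.6) = 205.6
Total out = 297.8 + 205.6 = 503.4 mol.

503 mol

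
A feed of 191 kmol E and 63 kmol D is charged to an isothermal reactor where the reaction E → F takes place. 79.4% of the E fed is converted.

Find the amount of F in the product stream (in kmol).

152 kmol

E reacted = 0.794 × 191 = 151.7 kmol; ν_E = −1, so ξ = 151.7/1 = 151.7 kmol.
Outlet amounts (n = n₀ + ν ξ):
  E: 191 − 1(151.7) = 39.35
  F: 0 + 1(151.7) = 151.7
  D: 63 (inert)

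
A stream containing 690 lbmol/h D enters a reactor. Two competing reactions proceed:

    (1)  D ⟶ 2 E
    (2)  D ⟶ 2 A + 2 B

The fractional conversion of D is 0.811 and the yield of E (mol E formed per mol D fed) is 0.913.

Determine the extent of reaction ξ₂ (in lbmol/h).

ξ₂ = 245 lbmol/h

Yield of E: 2ξ₁ / 690 = 0.913 → ξ₁ = 315 lbmol/h.
Conversion of D: 1ξ₁ + 1ξ₂ = 0.811 × 690 = 559.6 → ξ₂ = 244.6 lbmol/h.
Outlet amounts (n = n₀ + Σ ν·ξ):
  D: 690 − 1(315) − 1(244.6) = 130.4
  E: 0 + 2(315) = 630
  A: 0 + 2(244.6) = 489.2
  B: 0 + 2(244.6) = 489.2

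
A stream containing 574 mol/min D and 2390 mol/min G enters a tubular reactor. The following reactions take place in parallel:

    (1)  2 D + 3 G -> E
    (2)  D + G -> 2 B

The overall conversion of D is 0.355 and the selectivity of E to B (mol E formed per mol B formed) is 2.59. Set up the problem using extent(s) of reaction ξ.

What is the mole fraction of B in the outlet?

0.0138

Conversion of D: D consumed = 0.355 × 574 = 203.8 mol/min = 2ξ₁ + 1ξ₂.
Selectivity: 1ξ₁ / (2ξ₂) = 2.59 → ξ₁ = 5.18 ξ₂.
Substitute: (2·5.18 + 1) ξ₂ = 203.8 → ξ₂ = 17.94 mol/min, ξ₁ = 92.92 mol/min.
Outlet amounts (n = n₀ + Σ ν·ξ):
  D: 574 − 2(92.92) − 1(17.94) = 370.2
  G: 2390 − 3(92.92) − 1(17.94) = 2093
  E: 0 + 1(92.92) = 92.92
  B: 0 + 2(17.94) = 35.88
Total out = 2592 mol/min; y_B = 35.88 / 2592 = 0.01384.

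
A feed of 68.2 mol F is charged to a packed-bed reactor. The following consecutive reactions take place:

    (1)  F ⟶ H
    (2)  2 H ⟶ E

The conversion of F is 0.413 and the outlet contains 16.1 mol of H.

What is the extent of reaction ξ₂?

ξ₂ = 6.03 mol

Conversion of F: F consumed = 1ξ₁ = 0.413 × 68.2 → ξ₁ = 28.17 mol.
H balance: n_H = 0 + 1ξ₁ − 2ξ₂ = 16.1 → ξ₂ = (1·28.17 − 16.1)/2 = 6.033 mol.
Outlet amounts (n = n₀ + Σ ν·ξ):
  F: 68.2 − 1(28.17) = 40.03
  H: 0 + 1(28.17) − 2(6.033) = 16.1
  E: 0 + 1(6.033) = 6.033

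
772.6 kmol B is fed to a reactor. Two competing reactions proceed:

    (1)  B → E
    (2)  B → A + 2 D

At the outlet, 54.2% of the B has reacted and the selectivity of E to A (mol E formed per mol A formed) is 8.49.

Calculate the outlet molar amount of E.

Conversion of B: B consumed = 0.542 × 772.6 = 418.7 kmol = 1ξ₁ + 1ξ₂.
Selectivity: 1ξ₁ / (1ξ₂) = 8.49 → ξ₁ = 8.49 ξ₂.
Substitute: (1·8.49 + 1) ξ₂ = 418.7 → ξ₂ = 44.13 kmol, ξ₁ = 374.6 kmol.
Outlet amounts (n = n₀ + Σ ν·ξ):
  B: 772.6 − 1(374.6) − 1(44.13) = 353.9
  E: 0 + 1(374.6) = 374.6
  A: 0 + 1(44.13) = 44.13
  D: 0 + 2(44.13) = 88.25

375 kmol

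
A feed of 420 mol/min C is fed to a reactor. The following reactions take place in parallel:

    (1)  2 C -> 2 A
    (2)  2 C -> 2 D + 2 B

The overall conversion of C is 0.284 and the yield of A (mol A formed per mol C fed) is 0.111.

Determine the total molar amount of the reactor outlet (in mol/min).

Yield of A: 2ξ₁ / 420 = 0.111 → ξ₁ = 23.31 mol/min.
Conversion of C: 2ξ₁ + 2ξ₂ = 0.284 × 420 = 119.3 → ξ₂ = 36.33 mol/min.
Outlet amounts (n = n₀ + Σ ν·ξ):
  C: 420 − 2(23.31) − 2(36.33) = 300.7
  A: 0 + 2(23.31) = 46.62
  D: 0 + 2(36.33) = 72.66
  B: 0 + 2(36.33) = 72.66
Total out = 300.7 + 46.62 + 72.66 + 72.66 = 492.7 mol/min.

493 mol/min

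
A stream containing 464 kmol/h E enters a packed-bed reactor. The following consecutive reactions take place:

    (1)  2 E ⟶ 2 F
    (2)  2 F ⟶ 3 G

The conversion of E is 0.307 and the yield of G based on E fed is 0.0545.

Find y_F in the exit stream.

Conversion of E: E consumed = 2ξ₁ = 0.307 × 464 → ξ₁ = 71.22 kmol/h.
Yield of G: 3ξ₂ / 464 = 0.0545 → ξ₂ = 8.429 kmol/h.
Outlet amounts (n = n₀ + Σ ν·ξ):
  E: 464 − 2(71.22) = 321.6
  F: 0 + 2(71.22) − 2(8.429) = 125.6
  G: 0 + 3(8.429) = 25.29
Total out = 472.4 kmol/h; y_F = 125.6 / 472.4 = 0.2658.

0.266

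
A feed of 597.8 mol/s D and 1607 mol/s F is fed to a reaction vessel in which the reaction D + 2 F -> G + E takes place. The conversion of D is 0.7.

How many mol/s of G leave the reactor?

D reacted = 0.7 × 597.8 = 418.5 mol/s; ν_D = −1, so ξ = 418.5/1 = 418.5 mol/s.
Outlet amounts (n = n₀ + ν ξ):
  D: 597.8 − 1(418.5) = 179.3
  F: 1607 − 2(418.5) = 770.1
  G: 0 + 1(418.5) = 418.5
  E: 0 + 1(418.5) = 418.5

418 mol/s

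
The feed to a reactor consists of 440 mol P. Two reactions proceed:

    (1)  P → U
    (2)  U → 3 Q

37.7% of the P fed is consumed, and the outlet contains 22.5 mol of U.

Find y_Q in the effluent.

0.592

Conversion of P: P consumed = 1ξ₁ = 0.377 × 440 → ξ₁ = 165.9 mol.
U balance: n_U = 0 + 1ξ₁ − 1ξ₂ = 22.5 → ξ₂ = (1·165.9 − 22.5)/1 = 143.4 mol.
Outlet amounts (n = n₀ + Σ ν·ξ):
  P: 440 − 1(165.9) = 274.1
  U: 0 + 1(165.9) − 1(143.4) = 22.5
  Q: 0 + 3(143.4) = 430.1
Total out = 726.8 mol; y_Q = 430.1 / 726.8 = 0.5919.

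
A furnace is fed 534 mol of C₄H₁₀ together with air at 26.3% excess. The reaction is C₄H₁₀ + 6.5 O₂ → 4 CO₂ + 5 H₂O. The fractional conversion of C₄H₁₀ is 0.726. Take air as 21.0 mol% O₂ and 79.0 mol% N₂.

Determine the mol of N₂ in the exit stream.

16500 mol

Stoichiometric O₂ = 6.5 × 534 = 3471 mol; O₂ fed = 3471 × 1.263 = 4384 mol.
N₂ fed = 4384 × 79/21 = 16490 mol.
Fuel reacted = 0.726 × 534 → ξ = 387.7 mol.
Outlet (n = n₀ + ν ξ):
  C₄H₁₀: 534 − 1(387.7) = 146.3
  O₂: 4384 − 6.5(387.7) = 1864
  N₂: 16490 (inert)
  CO₂: 0 + 4(387.7) = 1551
  H₂O: 0 + 5(387.7) = 1938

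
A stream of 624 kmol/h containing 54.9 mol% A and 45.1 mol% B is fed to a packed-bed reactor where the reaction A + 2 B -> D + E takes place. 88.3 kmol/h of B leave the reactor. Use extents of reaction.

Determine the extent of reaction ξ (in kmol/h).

For B: n = n₀ − 2ξ → 88.3 = 281.4 − 2ξ, giving ξ = 96.56 kmol/h.
Outlet amounts (n = n₀ + ν ξ):
  A: 342.6 − 1(96.56) = 246
  B: 281.4 − 2(96.56) = 88.3
  D: 0 + 1(96.56) = 96.56
  E: 0 + 1(96.56) = 96.56

ξ = 96.6 kmol/h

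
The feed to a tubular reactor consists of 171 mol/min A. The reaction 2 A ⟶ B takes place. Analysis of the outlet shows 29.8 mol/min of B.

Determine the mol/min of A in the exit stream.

111 mol/min

For B: n = n₀ + 1ξ → 29.8 = 0 + 1ξ, giving ξ = 29.8 mol/min.
Outlet amounts (n = n₀ + ν ξ):
  A: 171 − 2(29.8) = 111.4
  B: 0 + 1(29.8) = 29.8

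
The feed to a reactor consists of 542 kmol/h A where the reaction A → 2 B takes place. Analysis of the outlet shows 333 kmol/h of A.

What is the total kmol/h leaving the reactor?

751 kmol/h

For A: n = n₀ − 1ξ → 333 = 542 − 1ξ, giving ξ = 209 kmol/h.
Outlet amounts (n = n₀ + ν ξ):
  A: 542 − 1(209) = 333
  B: 0 + 2(209) = 418
Total out = 333 + 418 = 751 kmol/h.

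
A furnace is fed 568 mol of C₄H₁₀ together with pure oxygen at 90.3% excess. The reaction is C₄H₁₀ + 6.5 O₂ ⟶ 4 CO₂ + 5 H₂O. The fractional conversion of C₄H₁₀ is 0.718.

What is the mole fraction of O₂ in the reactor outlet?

0.533

Stoichiometric O₂ = 6.5 × 568 = 3692 mol; O₂ fed = 3692 × 1.903 = 7026 mol.
Fuel reacted = 0.718 × 568 → ξ = 407.8 mol.
Outlet (n = n₀ + ν ξ):
  C₄H₁₀: 568 − 1(407.8) = 160.2
  O₂: 7026 − 6.5(407.8) = 4375
  CO₂: 0 + 4(407.8) = 1631
  H₂O: 0 + 5(407.8) = 2039
Total out = 8206 mol; y_O₂ = 4375 / 8206 = 0.5332.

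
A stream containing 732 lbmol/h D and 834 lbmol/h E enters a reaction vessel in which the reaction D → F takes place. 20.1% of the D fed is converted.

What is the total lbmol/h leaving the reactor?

1570 lbmol/h

D reacted = 0.201 × 732 = 147.1 lbmol/h; ν_D = −1, so ξ = 147.1/1 = 147.1 lbmol/h.
Outlet amounts (n = n₀ + ν ξ):
  D: 732 − 1(147.1) = 584.9
  F: 0 + 1(147.1) = 147.1
  E: 834 (inert)
Total out = 584.9 + 147.1 + 834 = 1566 lbmol/h.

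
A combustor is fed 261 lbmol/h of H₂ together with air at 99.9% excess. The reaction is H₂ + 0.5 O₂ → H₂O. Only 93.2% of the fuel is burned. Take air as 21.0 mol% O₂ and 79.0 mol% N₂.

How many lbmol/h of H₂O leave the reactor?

Stoichiometric O₂ = 0.5 × 261 = 130.5 lbmol/h; O₂ fed = 130.5 × 1.999 = 260.9 lbmol/h.
N₂ fed = 260.9 × 79/21 = 981.4 lbmol/h.
Fuel reacted = 0.932 × 261 → ξ = 243.3 lbmol/h.
Outlet (n = n₀ + ν ξ):
  H₂: 261 − 1(243.3) = 17.75
  O₂: 260.9 − 0.5(243.3) = 139.2
  N₂: 981.4 (inert)
  H₂O: 0 + 1(243.3) = 243.3

243 lbmol/h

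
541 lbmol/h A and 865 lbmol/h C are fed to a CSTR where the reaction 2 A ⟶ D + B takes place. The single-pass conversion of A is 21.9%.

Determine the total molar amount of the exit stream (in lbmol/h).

1410 lbmol/h

A reacted = 0.219 × 541 = 118.5 lbmol/h; ν_A = −2, so ξ = 118.5/2 = 59.24 lbmol/h.
Outlet amounts (n = n₀ + ν ξ):
  A: 541 − 2(59.24) = 422.5
  D: 0 + 1(59.24) = 59.24
  B: 0 + 1(59.24) = 59.24
  C: 865 (inert)
Total out = 422.5 + 59.24 + 59.24 + 865 = 1406 lbmol/h.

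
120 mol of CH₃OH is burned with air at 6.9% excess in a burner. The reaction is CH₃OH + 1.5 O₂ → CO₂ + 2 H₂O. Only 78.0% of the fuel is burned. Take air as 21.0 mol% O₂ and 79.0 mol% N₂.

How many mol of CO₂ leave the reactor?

Stoichiometric O₂ = 1.5 × 120 = 180 mol; O₂ fed = 180 × 1.069 = 192.4 mol.
N₂ fed = 192.4 × 79/21 = 723.9 mol.
Fuel reacted = 0.78 × 120 → ξ = 93.6 mol.
Outlet (n = n₀ + ν ξ):
  CH₃OH: 120 − 1(93.6) = 26.4
  O₂: 192.4 − 1.5(93.6) = 52.02
  N₂: 723.9 (inert)
  CO₂: 0 + 1(93.6) = 93.6
  H₂O: 0 + 2(93.6) = 187.2

93.6 mol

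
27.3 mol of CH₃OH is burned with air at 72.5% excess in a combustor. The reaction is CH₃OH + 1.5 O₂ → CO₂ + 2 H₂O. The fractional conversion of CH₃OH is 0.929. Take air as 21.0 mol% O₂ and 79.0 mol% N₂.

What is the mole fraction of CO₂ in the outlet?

0.0674

Stoichiometric O₂ = 1.5 × 27.3 = 40.95 mol; O₂ fed = 40.95 × 1.725 = 70.64 mol.
N₂ fed = 70.64 × 79/21 = 265.7 mol.
Fuel reacted = 0.929 × 27.3 → ξ = 25.36 mol.
Outlet (n = n₀ + ν ξ):
  CH₃OH: 27.3 − 1(25.36) = 1.938
  O₂: 70.64 − 1.5(25.36) = 32.6
  N₂: 265.7 (inert)
  CO₂: 0 + 1(25.36) = 25.36
  H₂O: 0 + 2(25.36) = 50.72
Total out = 376.4 mol; y_CO₂ = 25.36 / 376.4 = 0.06739.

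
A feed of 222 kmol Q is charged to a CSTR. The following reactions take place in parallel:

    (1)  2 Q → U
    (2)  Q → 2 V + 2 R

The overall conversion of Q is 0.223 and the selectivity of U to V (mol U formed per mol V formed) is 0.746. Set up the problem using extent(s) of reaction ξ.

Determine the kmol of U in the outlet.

18.5 kmol

Conversion of Q: Q consumed = 0.223 × 222 = 49.51 kmol = 2ξ₁ + 1ξ₂.
Selectivity: 1ξ₁ / (2ξ₂) = 0.746 → ξ₁ = 1.492 ξ₂.
Substitute: (2·1.492 + 1) ξ₂ = 49.51 → ξ₂ = 12.43 kmol, ξ₁ = 18.54 kmol.
Outlet amounts (n = n₀ + Σ ν·ξ):
  Q: 222 − 2(18.54) − 1(12.43) = 172.5
  U: 0 + 1(18.54) = 18.54
  V: 0 + 2(12.43) = 24.85
  R: 0 + 2(12.43) = 24.85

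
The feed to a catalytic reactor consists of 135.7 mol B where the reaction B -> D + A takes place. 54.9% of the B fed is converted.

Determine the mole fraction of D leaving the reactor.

B reacted = 0.549 × 135.7 = 74.5 mol; ν_B = −1, so ξ = 74.5/1 = 74.5 mol.
Outlet amounts (n = n₀ + ν ξ):
  B: 135.7 − 1(74.5) = 61.2
  D: 0 + 1(74.5) = 74.5
  A: 0 + 1(74.5) = 74.5
Total out = 210.2 mol; y_D = 74.5 / 210.2 = 0.3544.

0.354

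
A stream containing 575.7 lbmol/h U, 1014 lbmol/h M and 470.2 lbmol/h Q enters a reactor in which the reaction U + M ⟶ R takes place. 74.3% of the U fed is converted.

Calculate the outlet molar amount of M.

586 lbmol/h

U reacted = 0.743 × 575.7 = 427.7 lbmol/h; ν_U = −1, so ξ = 427.7/1 = 427.7 lbmol/h.
Outlet amounts (n = n₀ + ν ξ):
  U: 575.7 − 1(427.7) = 148
  M: 1014 − 1(427.7) = 586.3
  R: 0 + 1(427.7) = 427.7
  Q: 470.2 (inert)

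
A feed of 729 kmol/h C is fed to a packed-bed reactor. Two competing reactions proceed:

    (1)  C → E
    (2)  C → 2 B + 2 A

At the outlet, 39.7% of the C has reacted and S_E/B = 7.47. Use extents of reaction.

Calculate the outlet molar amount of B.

36.3 kmol/h

Conversion of C: C consumed = 0.397 × 729 = 289.4 kmol/h = 1ξ₁ + 1ξ₂.
Selectivity: 1ξ₁ / (2ξ₂) = 7.47 → ξ₁ = 14.94 ξ₂.
Substitute: (1·14.94 + 1) ξ₂ = 289.4 → ξ₂ = 18.16 kmol/h, ξ₁ = 271.3 kmol/h.
Outlet amounts (n = n₀ + Σ ν·ξ):
  C: 729 − 1(271.3) − 1(18.16) = 439.6
  E: 0 + 1(271.3) = 271.3
  B: 0 + 2(18.16) = 36.31
  A: 0 + 2(18.16) = 36.31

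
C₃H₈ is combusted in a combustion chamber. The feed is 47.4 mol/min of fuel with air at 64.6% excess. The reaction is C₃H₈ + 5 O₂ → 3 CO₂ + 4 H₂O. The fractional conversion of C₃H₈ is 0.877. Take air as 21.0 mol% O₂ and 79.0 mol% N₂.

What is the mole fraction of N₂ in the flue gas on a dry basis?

0.824

Stoichiometric O₂ = 5 × 47.4 = 237 mol/min; O₂ fed = 237 × 1.646 = 390.1 mol/min.
N₂ fed = 390.1 × 79/21 = 1468 mol/min.
Fuel reacted = 0.877 × 47.4 → ξ = 41.57 mol/min.
Outlet (n = n₀ + ν ξ):
  C₃H₈: 47.4 − 1(41.57) = 5.83
  O₂: 390.1 − 5(41.57) = 182.3
  N₂: 1468 (inert)
  CO₂: 0 + 3(41.57) = 124.7
  H₂O: 0 + 4(41.57) = 166.3
Dry total = 1780 mol/min; y_N₂ (dry) = 1468 / 1780 = 0.8243.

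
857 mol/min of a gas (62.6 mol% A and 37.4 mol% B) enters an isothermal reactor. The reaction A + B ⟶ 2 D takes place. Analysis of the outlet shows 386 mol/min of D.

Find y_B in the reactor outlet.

For D: n = n₀ + 2ξ → 386 = 0 + 2ξ, giving ξ = 193 mol/min.
Outlet amounts (n = n₀ + ν ξ):
  A: 536.5 − 1(193) = 343.5
  B: 320.5 − 1(193) = 127.5
  D: 0 + 2(193) = 386
Total out = 857 mol/min; y_B = 127.5 / 857 = 0.1488.

0.149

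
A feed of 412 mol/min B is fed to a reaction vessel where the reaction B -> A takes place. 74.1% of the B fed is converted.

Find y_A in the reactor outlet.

0.741

B reacted = 0.741 × 412 = 305.3 mol/min; ν_B = −1, so ξ = 305.3/1 = 305.3 mol/min.
Outlet amounts (n = n₀ + ν ξ):
  B: 412 − 1(305.3) = 106.7
  A: 0 + 1(305.3) = 305.3
Total out = 412 mol/min; y_A = 305.3 / 412 = 0.741.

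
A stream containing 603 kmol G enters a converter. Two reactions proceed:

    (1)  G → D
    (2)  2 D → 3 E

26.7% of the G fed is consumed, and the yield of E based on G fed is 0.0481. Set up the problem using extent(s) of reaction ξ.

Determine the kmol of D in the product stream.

142 kmol

Conversion of G: G consumed = 1ξ₁ = 0.267 × 603 → ξ₁ = 161 kmol.
Yield of E: 3ξ₂ / 603 = 0.0481 → ξ₂ = 9.668 kmol.
Outlet amounts (n = n₀ + Σ ν·ξ):
  G: 603 − 1(161) = 442
  D: 0 + 1(161) − 2(9.668) = 141.7
  E: 0 + 3(9.668) = 29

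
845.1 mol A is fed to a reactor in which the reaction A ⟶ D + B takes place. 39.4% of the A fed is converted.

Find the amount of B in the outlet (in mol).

333 mol

A reacted = 0.394 × 845.1 = 333 mol; ν_A = −1, so ξ = 333/1 = 333 mol.
Outlet amounts (n = n₀ + ν ξ):
  A: 845.1 − 1(333) = 512.1
  D: 0 + 1(333) = 333
  B: 0 + 1(333) = 333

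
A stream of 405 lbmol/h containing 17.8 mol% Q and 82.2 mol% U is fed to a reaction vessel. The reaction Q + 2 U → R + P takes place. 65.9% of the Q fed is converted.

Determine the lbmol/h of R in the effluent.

47.5 lbmol/h

Q reacted = 0.659 × 72.09 = 47.51 lbmol/h; ν_Q = −1, so ξ = 47.51/1 = 47.51 lbmol/h.
Outlet amounts (n = n₀ + ν ξ):
  Q: 72.09 − 1(47.51) = 24.58
  U: 332.9 − 2(47.51) = 237.9
  R: 0 + 1(47.51) = 47.51
  P: 0 + 1(47.51) = 47.51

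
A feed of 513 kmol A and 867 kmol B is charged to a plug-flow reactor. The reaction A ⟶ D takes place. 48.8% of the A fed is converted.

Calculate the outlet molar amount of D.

A reacted = 0.488 × 513 = 250.3 kmol; ν_A = −1, so ξ = 250.3/1 = 250.3 kmol.
Outlet amounts (n = n₀ + ν ξ):
  A: 513 − 1(250.3) = 262.7
  D: 0 + 1(250.3) = 250.3
  B: 867 (inert)

250 kmol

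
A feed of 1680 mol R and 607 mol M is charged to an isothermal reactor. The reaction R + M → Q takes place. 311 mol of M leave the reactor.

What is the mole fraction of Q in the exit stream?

For M: n = n₀ − 1ξ → 311 = 607 − 1ξ, giving ξ = 296 mol.
Outlet amounts (n = n₀ + ν ξ):
  R: 1680 − 1(296) = 1384
  M: 607 − 1(296) = 311
  Q: 0 + 1(296) = 296
Total out = 1991 mol; y_Q = 296 / 1991 = 0.1487.

0.149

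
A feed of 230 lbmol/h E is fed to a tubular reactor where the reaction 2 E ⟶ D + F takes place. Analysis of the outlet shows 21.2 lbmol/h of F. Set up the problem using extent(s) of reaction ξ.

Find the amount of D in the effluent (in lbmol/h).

For F: n = n₀ + 1ξ → 21.2 = 0 + 1ξ, giving ξ = 21.2 lbmol/h.
Outlet amounts (n = n₀ + ν ξ):
  E: 230 − 2(21.2) = 187.6
  D: 0 + 1(21.2) = 21.2
  F: 0 + 1(21.2) = 21.2

21.2 lbmol/h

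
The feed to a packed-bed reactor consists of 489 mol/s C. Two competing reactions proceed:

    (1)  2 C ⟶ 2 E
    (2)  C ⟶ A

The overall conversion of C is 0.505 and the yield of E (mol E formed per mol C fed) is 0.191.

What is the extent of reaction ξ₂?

Yield of E: 2ξ₁ / 489 = 0.191 → ξ₁ = 46.7 mol/s.
Conversion of C: 2ξ₁ + 1ξ₂ = 0.505 × 489 = 246.9 → ξ₂ = 153.5 mol/s.
Outlet amounts (n = n₀ + Σ ν·ξ):
  C: 489 − 2(46.7) − 1(153.5) = 242.1
  E: 0 + 2(46.7) = 93.4
  A: 0 + 1(153.5) = 153.5

ξ₂ = 154 mol/s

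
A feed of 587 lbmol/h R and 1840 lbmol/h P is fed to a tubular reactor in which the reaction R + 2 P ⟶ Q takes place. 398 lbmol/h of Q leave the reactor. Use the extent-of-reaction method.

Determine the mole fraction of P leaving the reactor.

For Q: n = n₀ + 1ξ → 398 = 0 + 1ξ, giving ξ = 398 lbmol/h.
Outlet amounts (n = n₀ + ν ξ):
  R: 587 − 1(398) = 189
  P: 1840 − 2(398) = 1044
  Q: 0 + 1(398) = 398
Total out = 1631 lbmol/h; y_P = 1044 / 1631 = 0.6401.

0.64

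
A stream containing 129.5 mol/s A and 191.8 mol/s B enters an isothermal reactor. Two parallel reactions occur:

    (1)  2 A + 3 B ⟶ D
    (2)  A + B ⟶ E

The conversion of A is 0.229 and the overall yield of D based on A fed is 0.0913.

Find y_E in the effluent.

0.0224

Yield of D: 1ξ₁ / 129.5 = 0.0913 → ξ₁ = 11.82 mol/s.
Conversion of A: 2ξ₁ + 1ξ₂ = 0.229 × 129.5 = 29.66 → ξ₂ = 6.009 mol/s.
Outlet amounts (n = n₀ + Σ ν·ξ):
  A: 129.5 − 2(11.82) − 1(6.009) = 99.84
  B: 191.8 − 3(11.82) − 1(6.009) = 150.3
  D: 0 + 1(11.82) = 11.82
  E: 0 + 1(6.009) = 6.009
Total out = 268 mol/s; y_E = 6.009 / 268 = 0.02242.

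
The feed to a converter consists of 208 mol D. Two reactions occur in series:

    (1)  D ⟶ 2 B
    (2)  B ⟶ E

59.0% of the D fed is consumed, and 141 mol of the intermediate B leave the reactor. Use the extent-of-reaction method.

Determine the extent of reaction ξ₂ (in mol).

ξ₂ = 104 mol

Conversion of D: D consumed = 1ξ₁ = 0.59 × 208 → ξ₁ = 122.7 mol.
B balance: n_B = 0 + 2ξ₁ − 1ξ₂ = 141 → ξ₂ = (2·122.7 − 141)/1 = 104.4 mol.
Outlet amounts (n = n₀ + Σ ν·ξ):
  D: 208 − 1(122.7) = 85.28
  B: 0 + 2(122.7) − 1(104.4) = 141
  E: 0 + 1(104.4) = 104.4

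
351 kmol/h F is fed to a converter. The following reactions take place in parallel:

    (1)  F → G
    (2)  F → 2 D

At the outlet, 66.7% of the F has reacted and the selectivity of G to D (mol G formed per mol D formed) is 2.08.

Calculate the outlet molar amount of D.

90.7 kmol/h

Conversion of F: F consumed = 0.667 × 351 = 234.1 kmol/h = 1ξ₁ + 1ξ₂.
Selectivity: 1ξ₁ / (2ξ₂) = 2.08 → ξ₁ = 4.16 ξ₂.
Substitute: (1·4.16 + 1) ξ₂ = 234.1 → ξ₂ = 45.37 kmol/h, ξ₁ = 188.7 kmol/h.
Outlet amounts (n = n₀ + Σ ν·ξ):
  F: 351 − 1(188.7) − 1(45.37) = 116.9
  G: 0 + 1(188.7) = 188.7
  D: 0 + 2(45.37) = 90.74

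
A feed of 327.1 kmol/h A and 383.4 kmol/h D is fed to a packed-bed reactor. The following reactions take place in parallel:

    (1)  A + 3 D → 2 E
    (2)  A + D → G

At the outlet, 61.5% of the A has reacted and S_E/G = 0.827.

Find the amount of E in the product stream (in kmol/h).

118 kmol/h

Conversion of A: A consumed = 0.615 × 327.1 = 201.2 kmol/h = 1ξ₁ + 1ξ₂.
Selectivity: 2ξ₁ / (1ξ₂) = 0.827 → ξ₁ = 0.4135 ξ₂.
Substitute: (1·0.4135 + 1) ξ₂ = 201.2 → ξ₂ = 142.3 kmol/h, ξ₁ = 58.85 kmol/h.
Outlet amounts (n = n₀ + Σ ν·ξ):
  A: 327.1 − 1(58.85) − 1(142.3) = 125.9
  D: 383.4 − 3(58.85) − 1(142.3) = 64.54
  E: 0 + 2(58.85) = 117.7
  G: 0 + 1(142.3) = 142.3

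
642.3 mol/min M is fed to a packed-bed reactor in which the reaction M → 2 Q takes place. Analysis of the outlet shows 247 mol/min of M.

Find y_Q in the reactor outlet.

0.762

For M: n = n₀ − 1ξ → 247 = 642.3 − 1ξ, giving ξ = 395.3 mol/min.
Outlet amounts (n = n₀ + ν ξ):
  M: 642.3 − 1(395.3) = 247
  Q: 0 + 2(395.3) = 790.6
Total out = 1038 mol/min; y_Q = 790.6 / 1038 = 0.762.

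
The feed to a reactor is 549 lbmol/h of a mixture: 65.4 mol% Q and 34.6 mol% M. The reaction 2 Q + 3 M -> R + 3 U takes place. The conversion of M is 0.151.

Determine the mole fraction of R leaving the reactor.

0.0177

M reacted = 0.151 × 190 = 28.68 lbmol/h; ν_M = −3, so ξ = 28.68/3 = 9.561 lbmol/h.
Outlet amounts (n = n₀ + ν ξ):
  Q: 359 − 2(9.561) = 339.9
  M: 190 − 3(9.561) = 161.3
  R: 0 + 1(9.561) = 9.561
  U: 0 + 3(9.561) = 28.68
Total out = 539.4 lbmol/h; y_R = 9.561 / 539.4 = 0.01772.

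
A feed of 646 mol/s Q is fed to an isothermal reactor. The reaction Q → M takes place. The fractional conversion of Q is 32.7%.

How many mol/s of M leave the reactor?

211 mol/s

Q reacted = 0.327 × 646 = 211.2 mol/s; ν_Q = −1, so ξ = 211.2/1 = 211.2 mol/s.
Outlet amounts (n = n₀ + ν ξ):
  Q: 646 − 1(211.2) = 434.8
  M: 0 + 1(211.2) = 211.2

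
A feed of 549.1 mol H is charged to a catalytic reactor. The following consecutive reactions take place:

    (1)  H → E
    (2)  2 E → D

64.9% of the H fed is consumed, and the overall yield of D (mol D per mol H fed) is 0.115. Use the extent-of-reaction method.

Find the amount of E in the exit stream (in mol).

230 mol

Conversion of H: H consumed = 1ξ₁ = 0.649 × 549.1 → ξ₁ = 356.4 mol.
Yield of D: 1ξ₂ / 549.1 = 0.115 → ξ₂ = 63.15 mol.
Outlet amounts (n = n₀ + Σ ν·ξ):
  H: 549.1 − 1(356.4) = 192.7
  E: 0 + 1(356.4) − 2(63.15) = 230.1
  D: 0 + 1(63.15) = 63.15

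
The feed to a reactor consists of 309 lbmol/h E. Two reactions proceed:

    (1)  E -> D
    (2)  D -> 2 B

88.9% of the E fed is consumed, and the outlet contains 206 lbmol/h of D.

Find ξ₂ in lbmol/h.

ξ₂ = 68.7 lbmol/h

Conversion of E: E consumed = 1ξ₁ = 0.889 × 309 → ξ₁ = 274.7 lbmol/h.
D balance: n_D = 0 + 1ξ₁ − 1ξ₂ = 206 → ξ₂ = (1·274.7 − 206)/1 = 68.7 lbmol/h.
Outlet amounts (n = n₀ + Σ ν·ξ):
  E: 309 − 1(274.7) = 34.3
  D: 0 + 1(274.7) − 1(68.7) = 206
  B: 0 + 2(68.7) = 137.4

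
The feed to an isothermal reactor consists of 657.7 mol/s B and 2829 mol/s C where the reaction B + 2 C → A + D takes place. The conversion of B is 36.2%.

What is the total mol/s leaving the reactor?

3250 mol/s

B reacted = 0.362 × 657.7 = 238.1 mol/s; ν_B = −1, so ξ = 238.1/1 = 238.1 mol/s.
Outlet amounts (n = n₀ + ν ξ):
  B: 657.7 − 1(238.1) = 419.6
  C: 2829 − 2(238.1) = 2353
  A: 0 + 1(238.1) = 238.1
  D: 0 + 1(238.1) = 238.1
Total out = 419.6 + 2353 + 238.1 + 238.1 = 3249 mol/s.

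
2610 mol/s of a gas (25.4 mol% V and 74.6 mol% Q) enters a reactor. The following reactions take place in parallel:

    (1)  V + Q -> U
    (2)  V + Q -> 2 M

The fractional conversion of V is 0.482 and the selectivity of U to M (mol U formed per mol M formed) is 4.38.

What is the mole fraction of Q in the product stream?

Conversion of V: V consumed = 0.482 × 662.9 = 319.5 mol/s = 1ξ₁ + 1ξ₂.
Selectivity: 1ξ₁ / (2ξ₂) = 4.38 → ξ₁ = 8.76 ξ₂.
Substitute: (1·8.76 + 1) ξ₂ = 319.5 → ξ₂ = 32.74 mol/s, ξ₁ = 286.8 mol/s.
Outlet amounts (n = n₀ + Σ ν·ξ):
  V: 662.9 − 1(286.8) − 1(32.74) = 343.4
  Q: 1947 − 1(286.8) − 1(32.74) = 1628
  U: 0 + 1(286.8) = 286.8
  M: 0 + 2(32.74) = 65.48
Total out = 2323 mol/s; y_Q = 1628 / 2323 = 0.7006.

0.701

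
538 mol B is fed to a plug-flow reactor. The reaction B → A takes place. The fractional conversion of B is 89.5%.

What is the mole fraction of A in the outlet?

0.895

B reacted = 0.895 × 538 = 481.5 mol; ν_B = −1, so ξ = 481.5/1 = 481.5 mol.
Outlet amounts (n = n₀ + ν ξ):
  B: 538 − 1(481.5) = 56.49
  A: 0 + 1(481.5) = 481.5
Total out = 538 mol; y_A = 481.5 / 538 = 0.895.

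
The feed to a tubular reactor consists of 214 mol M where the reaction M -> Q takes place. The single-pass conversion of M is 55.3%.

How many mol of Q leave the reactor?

118 mol

M reacted = 0.553 × 214 = 118.3 mol; ν_M = −1, so ξ = 118.3/1 = 118.3 mol.
Outlet amounts (n = n₀ + ν ξ):
  M: 214 − 1(118.3) = 95.66
  Q: 0 + 1(118.3) = 118.3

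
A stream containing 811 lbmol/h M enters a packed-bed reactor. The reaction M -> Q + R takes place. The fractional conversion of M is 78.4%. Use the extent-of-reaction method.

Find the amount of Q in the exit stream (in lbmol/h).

636 lbmol/h

M reacted = 0.784 × 811 = 635.8 lbmol/h; ν_M = −1, so ξ = 635.8/1 = 635.8 lbmol/h.
Outlet amounts (n = n₀ + ν ξ):
  M: 811 − 1(635.8) = 175.2
  Q: 0 + 1(635.8) = 635.8
  R: 0 + 1(635.8) = 635.8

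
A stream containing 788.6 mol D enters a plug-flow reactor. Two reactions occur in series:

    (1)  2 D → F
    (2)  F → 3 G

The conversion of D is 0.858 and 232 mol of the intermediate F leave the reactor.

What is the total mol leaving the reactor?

Conversion of D: D consumed = 2ξ₁ = 0.858 × 788.6 → ξ₁ = 338.3 mol.
F balance: n_F = 0 + 1ξ₁ − 1ξ₂ = 232 → ξ₂ = (1·338.3 − 232)/1 = 106.3 mol.
Outlet amounts (n = n₀ + Σ ν·ξ):
  D: 788.6 − 2(338.3) = 112
  F: 0 + 1(338.3) − 1(106.3) = 232
  G: 0 + 3(106.3) = 318.9
Total out = 112 + 232 + 318.9 = 662.9 mol.

663 mol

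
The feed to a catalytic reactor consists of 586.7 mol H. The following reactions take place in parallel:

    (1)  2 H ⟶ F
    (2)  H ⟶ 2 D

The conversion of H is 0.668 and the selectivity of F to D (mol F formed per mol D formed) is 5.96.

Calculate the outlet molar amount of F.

Conversion of H: H consumed = 0.668 × 586.7 = 391.9 mol = 2ξ₁ + 1ξ₂.
Selectivity: 1ξ₁ / (2ξ₂) = 5.96 → ξ₁ = 11.92 ξ₂.
Substitute: (2·11.92 + 1) ξ₂ = 391.9 → ξ₂ = 15.78 mol, ξ₁ = 188.1 mol.
Outlet amounts (n = n₀ + Σ ν·ξ):
  H: 586.7 − 2(188.1) − 1(15.78) = 194.8
  F: 0 + 1(188.1) = 188.1
  D: 0 + 2(15.78) = 31.56

188 mol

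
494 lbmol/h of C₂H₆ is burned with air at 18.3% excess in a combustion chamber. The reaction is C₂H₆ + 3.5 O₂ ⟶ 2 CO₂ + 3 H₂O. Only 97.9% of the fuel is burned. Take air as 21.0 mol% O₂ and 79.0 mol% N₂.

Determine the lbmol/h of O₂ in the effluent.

Stoichiometric O₂ = 3.5 × 494 = 1729 lbmol/h; O₂ fed = 1729 × 1.183 = 2045 lbmol/h.
N₂ fed = 2045 × 79/21 = 7695 lbmol/h.
Fuel reacted = 0.979 × 494 → ξ = 483.6 lbmol/h.
Outlet (n = n₀ + ν ξ):
  C₂H₆: 494 − 1(483.6) = 10.37
  O₂: 2045 − 3.5(483.6) = 352.7
  N₂: 7695 (inert)
  CO₂: 0 + 2(483.6) = 967.3
  H₂O: 0 + 3(483.6) = 1451

353 lbmol/h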